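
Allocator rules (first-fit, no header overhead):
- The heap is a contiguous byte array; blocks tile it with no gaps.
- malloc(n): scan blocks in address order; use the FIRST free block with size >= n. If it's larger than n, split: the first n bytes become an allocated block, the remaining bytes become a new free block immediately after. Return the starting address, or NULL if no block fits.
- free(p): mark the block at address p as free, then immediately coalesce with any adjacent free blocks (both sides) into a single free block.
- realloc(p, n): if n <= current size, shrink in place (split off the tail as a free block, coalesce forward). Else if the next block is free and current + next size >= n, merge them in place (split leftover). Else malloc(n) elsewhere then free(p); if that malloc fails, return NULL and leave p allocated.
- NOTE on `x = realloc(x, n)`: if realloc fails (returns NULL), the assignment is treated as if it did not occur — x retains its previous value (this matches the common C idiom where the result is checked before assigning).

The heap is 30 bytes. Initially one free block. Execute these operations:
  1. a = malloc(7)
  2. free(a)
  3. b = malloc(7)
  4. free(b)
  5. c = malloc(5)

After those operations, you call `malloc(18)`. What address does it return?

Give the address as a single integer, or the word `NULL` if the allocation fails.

Answer: 5

Derivation:
Op 1: a = malloc(7) -> a = 0; heap: [0-6 ALLOC][7-29 FREE]
Op 2: free(a) -> (freed a); heap: [0-29 FREE]
Op 3: b = malloc(7) -> b = 0; heap: [0-6 ALLOC][7-29 FREE]
Op 4: free(b) -> (freed b); heap: [0-29 FREE]
Op 5: c = malloc(5) -> c = 0; heap: [0-4 ALLOC][5-29 FREE]
malloc(18): first-fit scan over [0-4 ALLOC][5-29 FREE] -> 5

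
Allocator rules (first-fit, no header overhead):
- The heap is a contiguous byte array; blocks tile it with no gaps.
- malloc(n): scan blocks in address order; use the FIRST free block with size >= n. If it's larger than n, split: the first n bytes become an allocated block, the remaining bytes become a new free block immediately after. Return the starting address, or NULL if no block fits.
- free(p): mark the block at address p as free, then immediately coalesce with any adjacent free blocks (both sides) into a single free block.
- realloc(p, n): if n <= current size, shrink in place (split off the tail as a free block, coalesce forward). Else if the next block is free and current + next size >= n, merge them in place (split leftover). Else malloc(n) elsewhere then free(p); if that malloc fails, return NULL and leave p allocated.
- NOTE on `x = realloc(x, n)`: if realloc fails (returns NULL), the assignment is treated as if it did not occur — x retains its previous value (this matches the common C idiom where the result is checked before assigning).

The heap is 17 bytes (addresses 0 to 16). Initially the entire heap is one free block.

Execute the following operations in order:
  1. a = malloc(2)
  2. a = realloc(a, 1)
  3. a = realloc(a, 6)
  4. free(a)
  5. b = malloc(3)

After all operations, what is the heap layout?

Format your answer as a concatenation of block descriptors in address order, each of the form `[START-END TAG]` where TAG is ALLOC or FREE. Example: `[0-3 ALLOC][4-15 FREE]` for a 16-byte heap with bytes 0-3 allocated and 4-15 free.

Op 1: a = malloc(2) -> a = 0; heap: [0-1 ALLOC][2-16 FREE]
Op 2: a = realloc(a, 1) -> a = 0; heap: [0-0 ALLOC][1-16 FREE]
Op 3: a = realloc(a, 6) -> a = 0; heap: [0-5 ALLOC][6-16 FREE]
Op 4: free(a) -> (freed a); heap: [0-16 FREE]
Op 5: b = malloc(3) -> b = 0; heap: [0-2 ALLOC][3-16 FREE]

Answer: [0-2 ALLOC][3-16 FREE]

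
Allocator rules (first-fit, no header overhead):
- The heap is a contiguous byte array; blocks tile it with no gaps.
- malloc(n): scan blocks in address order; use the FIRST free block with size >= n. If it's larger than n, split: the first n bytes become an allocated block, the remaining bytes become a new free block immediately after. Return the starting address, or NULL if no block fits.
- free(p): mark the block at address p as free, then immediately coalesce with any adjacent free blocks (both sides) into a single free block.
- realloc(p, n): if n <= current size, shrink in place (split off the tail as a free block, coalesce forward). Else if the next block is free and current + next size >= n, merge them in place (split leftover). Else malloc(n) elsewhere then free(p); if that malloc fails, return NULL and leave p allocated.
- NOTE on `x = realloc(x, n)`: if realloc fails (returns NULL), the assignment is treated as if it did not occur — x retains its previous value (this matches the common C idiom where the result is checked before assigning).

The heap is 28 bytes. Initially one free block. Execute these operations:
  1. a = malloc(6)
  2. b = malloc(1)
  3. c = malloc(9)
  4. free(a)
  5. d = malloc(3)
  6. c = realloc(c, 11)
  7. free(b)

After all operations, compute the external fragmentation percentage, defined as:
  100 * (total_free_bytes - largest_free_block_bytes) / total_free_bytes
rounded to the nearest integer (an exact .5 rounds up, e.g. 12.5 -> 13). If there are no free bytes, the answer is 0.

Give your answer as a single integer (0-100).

Op 1: a = malloc(6) -> a = 0; heap: [0-5 ALLOC][6-27 FREE]
Op 2: b = malloc(1) -> b = 6; heap: [0-5 ALLOC][6-6 ALLOC][7-27 FREE]
Op 3: c = malloc(9) -> c = 7; heap: [0-5 ALLOC][6-6 ALLOC][7-15 ALLOC][16-27 FREE]
Op 4: free(a) -> (freed a); heap: [0-5 FREE][6-6 ALLOC][7-15 ALLOC][16-27 FREE]
Op 5: d = malloc(3) -> d = 0; heap: [0-2 ALLOC][3-5 FREE][6-6 ALLOC][7-15 ALLOC][16-27 FREE]
Op 6: c = realloc(c, 11) -> c = 7; heap: [0-2 ALLOC][3-5 FREE][6-6 ALLOC][7-17 ALLOC][18-27 FREE]
Op 7: free(b) -> (freed b); heap: [0-2 ALLOC][3-6 FREE][7-17 ALLOC][18-27 FREE]
Free blocks: [4 10] total_free=14 largest=10 -> 100*(14-10)/14 = 400/14 ≈ 28.571 -> rounds to 29

Answer: 29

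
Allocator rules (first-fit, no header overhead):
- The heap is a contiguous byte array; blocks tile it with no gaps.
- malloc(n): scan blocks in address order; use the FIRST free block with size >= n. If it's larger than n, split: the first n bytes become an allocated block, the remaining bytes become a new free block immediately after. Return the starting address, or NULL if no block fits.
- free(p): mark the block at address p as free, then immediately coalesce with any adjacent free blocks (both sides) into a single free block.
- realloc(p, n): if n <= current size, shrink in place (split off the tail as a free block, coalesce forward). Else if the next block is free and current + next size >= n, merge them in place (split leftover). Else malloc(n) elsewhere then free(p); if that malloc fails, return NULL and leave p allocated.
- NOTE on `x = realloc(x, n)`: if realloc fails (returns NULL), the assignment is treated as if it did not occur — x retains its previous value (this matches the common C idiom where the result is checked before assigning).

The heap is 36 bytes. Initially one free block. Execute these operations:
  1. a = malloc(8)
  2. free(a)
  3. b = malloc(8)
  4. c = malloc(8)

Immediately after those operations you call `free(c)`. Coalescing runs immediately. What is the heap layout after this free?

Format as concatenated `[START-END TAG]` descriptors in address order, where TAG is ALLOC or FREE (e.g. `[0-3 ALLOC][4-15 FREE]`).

Answer: [0-7 ALLOC][8-35 FREE]

Derivation:
Op 1: a = malloc(8) -> a = 0; heap: [0-7 ALLOC][8-35 FREE]
Op 2: free(a) -> (freed a); heap: [0-35 FREE]
Op 3: b = malloc(8) -> b = 0; heap: [0-7 ALLOC][8-35 FREE]
Op 4: c = malloc(8) -> c = 8; heap: [0-7 ALLOC][8-15 ALLOC][16-35 FREE]
free(c): c = 8 -> block [8-15 ALLOC]; mark free, coalesce with adjacent free neighbors -> [0-7 ALLOC][8-35 FREE]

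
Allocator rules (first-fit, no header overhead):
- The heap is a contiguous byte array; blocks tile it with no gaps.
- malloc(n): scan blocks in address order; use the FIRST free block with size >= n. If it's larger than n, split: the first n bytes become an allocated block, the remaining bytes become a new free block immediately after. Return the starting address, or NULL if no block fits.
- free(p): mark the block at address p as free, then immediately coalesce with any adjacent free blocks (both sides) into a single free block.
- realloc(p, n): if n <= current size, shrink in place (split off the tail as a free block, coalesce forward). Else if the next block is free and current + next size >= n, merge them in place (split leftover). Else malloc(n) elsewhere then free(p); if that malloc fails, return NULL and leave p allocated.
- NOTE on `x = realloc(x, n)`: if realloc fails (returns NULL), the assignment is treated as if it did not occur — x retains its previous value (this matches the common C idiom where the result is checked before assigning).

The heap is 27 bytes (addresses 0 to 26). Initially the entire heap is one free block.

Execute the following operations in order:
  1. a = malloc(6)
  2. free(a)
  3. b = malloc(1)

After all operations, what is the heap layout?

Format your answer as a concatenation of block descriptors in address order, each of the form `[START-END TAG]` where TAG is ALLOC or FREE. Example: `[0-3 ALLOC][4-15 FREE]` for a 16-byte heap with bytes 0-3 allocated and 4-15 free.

Answer: [0-0 ALLOC][1-26 FREE]

Derivation:
Op 1: a = malloc(6) -> a = 0; heap: [0-5 ALLOC][6-26 FREE]
Op 2: free(a) -> (freed a); heap: [0-26 FREE]
Op 3: b = malloc(1) -> b = 0; heap: [0-0 ALLOC][1-26 FREE]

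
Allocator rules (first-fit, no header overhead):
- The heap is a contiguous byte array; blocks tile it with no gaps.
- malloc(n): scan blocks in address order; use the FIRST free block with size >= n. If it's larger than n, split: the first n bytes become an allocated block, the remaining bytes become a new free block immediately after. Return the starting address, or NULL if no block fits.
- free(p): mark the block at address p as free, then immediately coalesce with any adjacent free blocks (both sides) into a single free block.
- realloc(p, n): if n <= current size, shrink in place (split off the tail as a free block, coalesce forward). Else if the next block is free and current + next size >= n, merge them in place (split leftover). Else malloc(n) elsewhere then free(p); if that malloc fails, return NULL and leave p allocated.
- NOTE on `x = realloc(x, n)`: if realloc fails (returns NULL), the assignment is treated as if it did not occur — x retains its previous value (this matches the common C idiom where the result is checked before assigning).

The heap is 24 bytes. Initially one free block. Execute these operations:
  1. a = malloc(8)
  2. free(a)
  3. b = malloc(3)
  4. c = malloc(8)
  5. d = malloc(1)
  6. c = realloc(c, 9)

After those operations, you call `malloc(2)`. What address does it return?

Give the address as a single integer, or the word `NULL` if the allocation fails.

Answer: 3

Derivation:
Op 1: a = malloc(8) -> a = 0; heap: [0-7 ALLOC][8-23 FREE]
Op 2: free(a) -> (freed a); heap: [0-23 FREE]
Op 3: b = malloc(3) -> b = 0; heap: [0-2 ALLOC][3-23 FREE]
Op 4: c = malloc(8) -> c = 3; heap: [0-2 ALLOC][3-10 ALLOC][11-23 FREE]
Op 5: d = malloc(1) -> d = 11; heap: [0-2 ALLOC][3-10 ALLOC][11-11 ALLOC][12-23 FREE]
Op 6: c = realloc(c, 9) -> c = 12; heap: [0-2 ALLOC][3-10 FREE][11-11 ALLOC][12-20 ALLOC][21-23 FREE]
malloc(2): first-fit scan over [0-2 ALLOC][3-10 FREE][11-11 ALLOC][12-20 ALLOC][21-23 FREE] -> 3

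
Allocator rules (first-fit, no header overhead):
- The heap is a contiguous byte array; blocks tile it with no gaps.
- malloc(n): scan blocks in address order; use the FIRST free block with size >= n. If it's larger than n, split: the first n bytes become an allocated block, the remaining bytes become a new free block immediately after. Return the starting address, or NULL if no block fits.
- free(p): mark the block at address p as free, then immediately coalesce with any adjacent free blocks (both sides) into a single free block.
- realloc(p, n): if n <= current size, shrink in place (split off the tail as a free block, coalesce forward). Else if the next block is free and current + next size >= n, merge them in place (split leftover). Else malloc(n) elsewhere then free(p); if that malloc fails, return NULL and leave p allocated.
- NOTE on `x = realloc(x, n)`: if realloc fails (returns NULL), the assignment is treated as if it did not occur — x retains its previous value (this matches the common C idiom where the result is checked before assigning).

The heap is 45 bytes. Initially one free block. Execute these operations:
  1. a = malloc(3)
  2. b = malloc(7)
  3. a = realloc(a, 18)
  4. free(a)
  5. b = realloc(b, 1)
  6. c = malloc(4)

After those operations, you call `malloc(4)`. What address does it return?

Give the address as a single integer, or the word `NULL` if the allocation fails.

Op 1: a = malloc(3) -> a = 0; heap: [0-2 ALLOC][3-44 FREE]
Op 2: b = malloc(7) -> b = 3; heap: [0-2 ALLOC][3-9 ALLOC][10-44 FREE]
Op 3: a = realloc(a, 18) -> a = 10; heap: [0-2 FREE][3-9 ALLOC][10-27 ALLOC][28-44 FREE]
Op 4: free(a) -> (freed a); heap: [0-2 FREE][3-9 ALLOC][10-44 FREE]
Op 5: b = realloc(b, 1) -> b = 3; heap: [0-2 FREE][3-3 ALLOC][4-44 FREE]
Op 6: c = malloc(4) -> c = 4; heap: [0-2 FREE][3-3 ALLOC][4-7 ALLOC][8-44 FREE]
malloc(4): first-fit scan over [0-2 FREE][3-3 ALLOC][4-7 ALLOC][8-44 FREE] -> 8

Answer: 8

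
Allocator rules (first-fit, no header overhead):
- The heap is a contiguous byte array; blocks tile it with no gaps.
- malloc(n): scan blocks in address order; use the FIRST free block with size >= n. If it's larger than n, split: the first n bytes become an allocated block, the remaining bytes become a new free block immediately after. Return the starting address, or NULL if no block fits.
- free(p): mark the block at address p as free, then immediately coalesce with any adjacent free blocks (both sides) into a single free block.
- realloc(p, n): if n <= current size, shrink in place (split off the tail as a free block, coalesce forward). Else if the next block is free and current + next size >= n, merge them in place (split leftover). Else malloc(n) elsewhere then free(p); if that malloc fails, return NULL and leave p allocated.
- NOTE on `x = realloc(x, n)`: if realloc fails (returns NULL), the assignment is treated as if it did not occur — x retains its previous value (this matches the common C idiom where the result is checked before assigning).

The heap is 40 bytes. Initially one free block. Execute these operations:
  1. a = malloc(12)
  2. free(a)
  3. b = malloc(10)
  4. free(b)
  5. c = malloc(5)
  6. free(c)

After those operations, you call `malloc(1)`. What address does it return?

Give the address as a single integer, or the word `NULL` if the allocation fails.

Op 1: a = malloc(12) -> a = 0; heap: [0-11 ALLOC][12-39 FREE]
Op 2: free(a) -> (freed a); heap: [0-39 FREE]
Op 3: b = malloc(10) -> b = 0; heap: [0-9 ALLOC][10-39 FREE]
Op 4: free(b) -> (freed b); heap: [0-39 FREE]
Op 5: c = malloc(5) -> c = 0; heap: [0-4 ALLOC][5-39 FREE]
Op 6: free(c) -> (freed c); heap: [0-39 FREE]
malloc(1): first-fit scan over [0-39 FREE] -> 0

Answer: 0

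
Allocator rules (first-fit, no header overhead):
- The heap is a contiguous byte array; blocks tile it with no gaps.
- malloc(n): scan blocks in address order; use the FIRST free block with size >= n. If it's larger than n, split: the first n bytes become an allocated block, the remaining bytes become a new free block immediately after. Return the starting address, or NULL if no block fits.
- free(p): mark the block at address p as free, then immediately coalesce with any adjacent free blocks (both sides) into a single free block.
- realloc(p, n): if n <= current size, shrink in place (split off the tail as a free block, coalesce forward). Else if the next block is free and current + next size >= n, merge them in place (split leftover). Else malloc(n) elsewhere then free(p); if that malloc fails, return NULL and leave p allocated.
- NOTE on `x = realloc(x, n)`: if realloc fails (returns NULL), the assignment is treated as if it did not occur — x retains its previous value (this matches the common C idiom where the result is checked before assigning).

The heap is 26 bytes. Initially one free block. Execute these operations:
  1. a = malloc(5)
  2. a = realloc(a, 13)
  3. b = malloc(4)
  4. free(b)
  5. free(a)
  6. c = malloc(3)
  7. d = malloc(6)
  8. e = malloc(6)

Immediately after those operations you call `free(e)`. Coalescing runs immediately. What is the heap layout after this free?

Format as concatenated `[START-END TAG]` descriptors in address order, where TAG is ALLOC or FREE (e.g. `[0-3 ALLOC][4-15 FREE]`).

Op 1: a = malloc(5) -> a = 0; heap: [0-4 ALLOC][5-25 FREE]
Op 2: a = realloc(a, 13) -> a = 0; heap: [0-12 ALLOC][13-25 FREE]
Op 3: b = malloc(4) -> b = 13; heap: [0-12 ALLOC][13-16 ALLOC][17-25 FREE]
Op 4: free(b) -> (freed b); heap: [0-12 ALLOC][13-25 FREE]
Op 5: free(a) -> (freed a); heap: [0-25 FREE]
Op 6: c = malloc(3) -> c = 0; heap: [0-2 ALLOC][3-25 FREE]
Op 7: d = malloc(6) -> d = 3; heap: [0-2 ALLOC][3-8 ALLOC][9-25 FREE]
Op 8: e = malloc(6) -> e = 9; heap: [0-2 ALLOC][3-8 ALLOC][9-14 ALLOC][15-25 FREE]
free(e): e = 9 -> block [9-14 ALLOC]; mark free, coalesce with adjacent free neighbors -> [0-2 ALLOC][3-8 ALLOC][9-25 FREE]

Answer: [0-2 ALLOC][3-8 ALLOC][9-25 FREE]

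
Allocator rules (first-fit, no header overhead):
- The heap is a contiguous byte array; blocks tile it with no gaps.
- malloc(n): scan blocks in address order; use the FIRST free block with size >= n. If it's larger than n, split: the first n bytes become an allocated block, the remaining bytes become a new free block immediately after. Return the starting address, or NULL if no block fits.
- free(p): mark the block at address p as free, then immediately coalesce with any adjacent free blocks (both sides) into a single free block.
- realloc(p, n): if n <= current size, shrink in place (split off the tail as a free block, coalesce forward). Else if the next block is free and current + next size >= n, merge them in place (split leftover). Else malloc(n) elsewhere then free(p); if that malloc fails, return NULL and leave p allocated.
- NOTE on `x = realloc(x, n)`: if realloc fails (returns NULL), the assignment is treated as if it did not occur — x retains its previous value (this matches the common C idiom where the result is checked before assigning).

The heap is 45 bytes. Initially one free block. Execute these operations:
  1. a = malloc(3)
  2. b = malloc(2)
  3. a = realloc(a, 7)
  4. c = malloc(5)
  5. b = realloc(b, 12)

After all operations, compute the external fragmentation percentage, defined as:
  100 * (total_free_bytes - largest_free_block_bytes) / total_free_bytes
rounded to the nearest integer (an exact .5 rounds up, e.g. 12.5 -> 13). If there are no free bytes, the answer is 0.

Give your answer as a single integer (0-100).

Op 1: a = malloc(3) -> a = 0; heap: [0-2 ALLOC][3-44 FREE]
Op 2: b = malloc(2) -> b = 3; heap: [0-2 ALLOC][3-4 ALLOC][5-44 FREE]
Op 3: a = realloc(a, 7) -> a = 5; heap: [0-2 FREE][3-4 ALLOC][5-11 ALLOC][12-44 FREE]
Op 4: c = malloc(5) -> c = 12; heap: [0-2 FREE][3-4 ALLOC][5-11 ALLOC][12-16 ALLOC][17-44 FREE]
Op 5: b = realloc(b, 12) -> b = 17; heap: [0-4 FREE][5-11 ALLOC][12-16 ALLOC][17-28 ALLOC][29-44 FREE]
Free blocks: [5 16] total_free=21 largest=16 -> 100*(21-16)/21 = 500/21 ≈ 23.810 -> rounds to 24

Answer: 24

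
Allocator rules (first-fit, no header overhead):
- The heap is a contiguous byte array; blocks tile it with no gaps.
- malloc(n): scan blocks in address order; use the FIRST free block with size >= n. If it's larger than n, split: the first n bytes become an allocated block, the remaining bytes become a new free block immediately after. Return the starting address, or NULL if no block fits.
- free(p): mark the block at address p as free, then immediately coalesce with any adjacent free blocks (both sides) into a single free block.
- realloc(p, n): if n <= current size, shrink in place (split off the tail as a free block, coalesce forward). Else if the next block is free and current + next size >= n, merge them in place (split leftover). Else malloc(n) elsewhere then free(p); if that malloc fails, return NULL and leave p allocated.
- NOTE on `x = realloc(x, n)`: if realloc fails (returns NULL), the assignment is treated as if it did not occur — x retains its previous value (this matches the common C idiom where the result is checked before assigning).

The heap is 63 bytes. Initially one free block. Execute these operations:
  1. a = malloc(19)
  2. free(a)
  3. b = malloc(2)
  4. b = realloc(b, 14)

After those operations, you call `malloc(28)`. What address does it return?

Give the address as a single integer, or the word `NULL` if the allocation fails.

Op 1: a = malloc(19) -> a = 0; heap: [0-18 ALLOC][19-62 FREE]
Op 2: free(a) -> (freed a); heap: [0-62 FREE]
Op 3: b = malloc(2) -> b = 0; heap: [0-1 ALLOC][2-62 FREE]
Op 4: b = realloc(b, 14) -> b = 0; heap: [0-13 ALLOC][14-62 FREE]
malloc(28): first-fit scan over [0-13 ALLOC][14-62 FREE] -> 14

Answer: 14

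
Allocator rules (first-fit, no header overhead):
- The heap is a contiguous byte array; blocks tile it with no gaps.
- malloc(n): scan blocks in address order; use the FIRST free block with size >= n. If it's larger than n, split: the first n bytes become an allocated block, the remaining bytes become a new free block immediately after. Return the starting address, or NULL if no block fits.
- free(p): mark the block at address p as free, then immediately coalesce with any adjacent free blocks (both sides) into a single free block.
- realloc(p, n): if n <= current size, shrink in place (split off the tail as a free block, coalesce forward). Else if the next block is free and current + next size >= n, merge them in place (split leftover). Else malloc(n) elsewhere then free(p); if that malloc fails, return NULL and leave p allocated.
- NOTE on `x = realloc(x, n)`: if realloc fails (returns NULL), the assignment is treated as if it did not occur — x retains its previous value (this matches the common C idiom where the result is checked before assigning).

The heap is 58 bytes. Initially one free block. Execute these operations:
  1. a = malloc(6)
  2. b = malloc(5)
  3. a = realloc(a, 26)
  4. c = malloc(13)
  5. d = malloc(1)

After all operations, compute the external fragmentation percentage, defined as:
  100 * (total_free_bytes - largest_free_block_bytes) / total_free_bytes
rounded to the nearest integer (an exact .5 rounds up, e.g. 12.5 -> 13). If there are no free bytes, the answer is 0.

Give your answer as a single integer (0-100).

Op 1: a = malloc(6) -> a = 0; heap: [0-5 ALLOC][6-57 FREE]
Op 2: b = malloc(5) -> b = 6; heap: [0-5 ALLOC][6-10 ALLOC][11-57 FREE]
Op 3: a = realloc(a, 26) -> a = 11; heap: [0-5 FREE][6-10 ALLOC][11-36 ALLOC][37-57 FREE]
Op 4: c = malloc(13) -> c = 37; heap: [0-5 FREE][6-10 ALLOC][11-36 ALLOC][37-49 ALLOC][50-57 FREE]
Op 5: d = malloc(1) -> d = 0; heap: [0-0 ALLOC][1-5 FREE][6-10 ALLOC][11-36 ALLOC][37-49 ALLOC][50-57 FREE]
Free blocks: [5 8] total_free=13 largest=8 -> 100*(13-8)/13 = 500/13 ≈ 38.462 -> rounds to 38

Answer: 38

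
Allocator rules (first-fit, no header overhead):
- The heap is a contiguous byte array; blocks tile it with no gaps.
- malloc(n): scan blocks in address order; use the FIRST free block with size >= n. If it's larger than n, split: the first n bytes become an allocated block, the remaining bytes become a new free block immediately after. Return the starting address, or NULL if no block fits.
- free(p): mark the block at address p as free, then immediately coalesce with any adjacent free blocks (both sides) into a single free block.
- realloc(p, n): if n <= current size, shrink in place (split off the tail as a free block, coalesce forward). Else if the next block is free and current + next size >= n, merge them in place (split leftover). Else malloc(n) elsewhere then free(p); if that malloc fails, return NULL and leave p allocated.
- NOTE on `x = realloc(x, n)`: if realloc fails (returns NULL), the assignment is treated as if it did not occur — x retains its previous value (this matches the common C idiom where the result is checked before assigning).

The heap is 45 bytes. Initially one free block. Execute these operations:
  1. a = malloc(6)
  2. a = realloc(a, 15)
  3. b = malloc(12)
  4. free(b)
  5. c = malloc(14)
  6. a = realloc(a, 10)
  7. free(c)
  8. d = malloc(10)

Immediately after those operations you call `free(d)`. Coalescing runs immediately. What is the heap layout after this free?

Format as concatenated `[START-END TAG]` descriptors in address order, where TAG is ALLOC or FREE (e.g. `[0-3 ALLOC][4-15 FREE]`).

Answer: [0-9 ALLOC][10-44 FREE]

Derivation:
Op 1: a = malloc(6) -> a = 0; heap: [0-5 ALLOC][6-44 FREE]
Op 2: a = realloc(a, 15) -> a = 0; heap: [0-14 ALLOC][15-44 FREE]
Op 3: b = malloc(12) -> b = 15; heap: [0-14 ALLOC][15-26 ALLOC][27-44 FREE]
Op 4: free(b) -> (freed b); heap: [0-14 ALLOC][15-44 FREE]
Op 5: c = malloc(14) -> c = 15; heap: [0-14 ALLOC][15-28 ALLOC][29-44 FREE]
Op 6: a = realloc(a, 10) -> a = 0; heap: [0-9 ALLOC][10-14 FREE][15-28 ALLOC][29-44 FREE]
Op 7: free(c) -> (freed c); heap: [0-9 ALLOC][10-44 FREE]
Op 8: d = malloc(10) -> d = 10; heap: [0-9 ALLOC][10-19 ALLOC][20-44 FREE]
free(d): d = 10 -> block [10-19 ALLOC]; mark free, coalesce with adjacent free neighbors -> [0-9 ALLOC][10-44 FREE]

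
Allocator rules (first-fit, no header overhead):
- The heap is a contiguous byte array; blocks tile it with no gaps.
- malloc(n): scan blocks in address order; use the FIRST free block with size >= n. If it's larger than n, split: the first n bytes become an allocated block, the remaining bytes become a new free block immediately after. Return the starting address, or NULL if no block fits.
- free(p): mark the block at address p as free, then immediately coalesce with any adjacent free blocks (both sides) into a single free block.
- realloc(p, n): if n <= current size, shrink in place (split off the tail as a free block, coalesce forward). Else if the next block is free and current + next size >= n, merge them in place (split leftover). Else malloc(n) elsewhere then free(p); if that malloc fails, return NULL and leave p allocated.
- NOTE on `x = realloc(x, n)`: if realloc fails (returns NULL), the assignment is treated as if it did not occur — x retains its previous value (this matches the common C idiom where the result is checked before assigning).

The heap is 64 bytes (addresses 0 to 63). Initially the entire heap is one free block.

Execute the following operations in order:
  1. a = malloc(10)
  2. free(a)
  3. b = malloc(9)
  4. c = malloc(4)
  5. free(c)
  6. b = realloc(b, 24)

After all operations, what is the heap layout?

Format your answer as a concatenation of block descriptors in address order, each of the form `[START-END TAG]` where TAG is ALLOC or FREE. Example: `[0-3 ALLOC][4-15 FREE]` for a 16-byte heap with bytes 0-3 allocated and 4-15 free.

Op 1: a = malloc(10) -> a = 0; heap: [0-9 ALLOC][10-63 FREE]
Op 2: free(a) -> (freed a); heap: [0-63 FREE]
Op 3: b = malloc(9) -> b = 0; heap: [0-8 ALLOC][9-63 FREE]
Op 4: c = malloc(4) -> c = 9; heap: [0-8 ALLOC][9-12 ALLOC][13-63 FREE]
Op 5: free(c) -> (freed c); heap: [0-8 ALLOC][9-63 FREE]
Op 6: b = realloc(b, 24) -> b = 0; heap: [0-23 ALLOC][24-63 FREE]

Answer: [0-23 ALLOC][24-63 FREE]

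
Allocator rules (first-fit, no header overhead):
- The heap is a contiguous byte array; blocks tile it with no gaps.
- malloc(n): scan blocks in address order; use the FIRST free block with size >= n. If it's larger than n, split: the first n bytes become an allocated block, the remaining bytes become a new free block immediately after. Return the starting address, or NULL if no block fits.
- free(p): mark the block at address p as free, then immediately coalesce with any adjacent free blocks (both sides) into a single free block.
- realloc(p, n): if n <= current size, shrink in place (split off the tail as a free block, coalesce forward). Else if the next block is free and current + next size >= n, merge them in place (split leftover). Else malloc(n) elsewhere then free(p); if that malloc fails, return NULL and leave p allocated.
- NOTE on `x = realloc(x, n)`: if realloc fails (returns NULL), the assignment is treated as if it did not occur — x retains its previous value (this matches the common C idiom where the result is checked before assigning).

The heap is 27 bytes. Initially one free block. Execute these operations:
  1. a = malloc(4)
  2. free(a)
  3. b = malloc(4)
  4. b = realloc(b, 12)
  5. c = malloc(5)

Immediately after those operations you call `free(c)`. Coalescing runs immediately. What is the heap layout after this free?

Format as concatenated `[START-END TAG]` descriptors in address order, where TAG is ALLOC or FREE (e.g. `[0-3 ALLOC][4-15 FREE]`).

Answer: [0-11 ALLOC][12-26 FREE]

Derivation:
Op 1: a = malloc(4) -> a = 0; heap: [0-3 ALLOC][4-26 FREE]
Op 2: free(a) -> (freed a); heap: [0-26 FREE]
Op 3: b = malloc(4) -> b = 0; heap: [0-3 ALLOC][4-26 FREE]
Op 4: b = realloc(b, 12) -> b = 0; heap: [0-11 ALLOC][12-26 FREE]
Op 5: c = malloc(5) -> c = 12; heap: [0-11 ALLOC][12-16 ALLOC][17-26 FREE]
free(c): c = 12 -> block [12-16 ALLOC]; mark free, coalesce with adjacent free neighbors -> [0-11 ALLOC][12-26 FREE]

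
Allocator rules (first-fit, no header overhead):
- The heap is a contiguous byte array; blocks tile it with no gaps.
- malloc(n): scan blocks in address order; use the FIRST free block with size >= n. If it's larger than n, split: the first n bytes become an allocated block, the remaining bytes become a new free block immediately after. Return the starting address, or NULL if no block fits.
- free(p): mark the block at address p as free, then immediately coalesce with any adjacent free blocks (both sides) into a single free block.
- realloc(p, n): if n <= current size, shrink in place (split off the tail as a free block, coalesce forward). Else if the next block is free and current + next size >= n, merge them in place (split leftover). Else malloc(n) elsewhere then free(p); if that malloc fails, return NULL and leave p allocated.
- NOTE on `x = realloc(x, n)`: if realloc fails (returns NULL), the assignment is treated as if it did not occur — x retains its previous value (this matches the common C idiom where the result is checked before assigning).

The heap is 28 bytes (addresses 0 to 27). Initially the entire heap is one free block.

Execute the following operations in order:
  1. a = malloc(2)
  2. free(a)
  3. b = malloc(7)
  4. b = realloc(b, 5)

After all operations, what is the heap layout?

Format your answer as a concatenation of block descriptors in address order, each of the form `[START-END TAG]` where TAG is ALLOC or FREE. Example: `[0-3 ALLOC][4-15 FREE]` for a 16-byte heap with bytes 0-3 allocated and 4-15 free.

Op 1: a = malloc(2) -> a = 0; heap: [0-1 ALLOC][2-27 FREE]
Op 2: free(a) -> (freed a); heap: [0-27 FREE]
Op 3: b = malloc(7) -> b = 0; heap: [0-6 ALLOC][7-27 FREE]
Op 4: b = realloc(b, 5) -> b = 0; heap: [0-4 ALLOC][5-27 FREE]

Answer: [0-4 ALLOC][5-27 FREE]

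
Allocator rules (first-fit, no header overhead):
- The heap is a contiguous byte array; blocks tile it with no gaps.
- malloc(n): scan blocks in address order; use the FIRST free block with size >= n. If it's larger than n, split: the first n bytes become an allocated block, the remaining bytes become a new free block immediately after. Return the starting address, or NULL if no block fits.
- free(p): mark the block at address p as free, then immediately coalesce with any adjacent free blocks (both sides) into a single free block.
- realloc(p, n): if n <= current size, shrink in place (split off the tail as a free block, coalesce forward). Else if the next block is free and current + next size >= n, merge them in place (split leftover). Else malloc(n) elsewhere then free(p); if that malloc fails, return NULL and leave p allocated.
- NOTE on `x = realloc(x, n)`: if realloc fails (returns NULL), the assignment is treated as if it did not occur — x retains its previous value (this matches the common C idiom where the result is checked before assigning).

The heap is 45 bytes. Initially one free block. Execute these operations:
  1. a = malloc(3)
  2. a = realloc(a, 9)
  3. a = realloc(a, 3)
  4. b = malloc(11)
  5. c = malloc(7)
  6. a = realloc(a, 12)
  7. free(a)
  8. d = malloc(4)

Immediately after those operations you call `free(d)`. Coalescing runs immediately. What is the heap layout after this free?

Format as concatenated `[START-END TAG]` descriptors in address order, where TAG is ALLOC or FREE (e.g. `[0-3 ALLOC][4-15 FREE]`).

Op 1: a = malloc(3) -> a = 0; heap: [0-2 ALLOC][3-44 FREE]
Op 2: a = realloc(a, 9) -> a = 0; heap: [0-8 ALLOC][9-44 FREE]
Op 3: a = realloc(a, 3) -> a = 0; heap: [0-2 ALLOC][3-44 FREE]
Op 4: b = malloc(11) -> b = 3; heap: [0-2 ALLOC][3-13 ALLOC][14-44 FREE]
Op 5: c = malloc(7) -> c = 14; heap: [0-2 ALLOC][3-13 ALLOC][14-20 ALLOC][21-44 FREE]
Op 6: a = realloc(a, 12) -> a = 21; heap: [0-2 FREE][3-13 ALLOC][14-20 ALLOC][21-32 ALLOC][33-44 FREE]
Op 7: free(a) -> (freed a); heap: [0-2 FREE][3-13 ALLOC][14-20 ALLOC][21-44 FREE]
Op 8: d = malloc(4) -> d = 21; heap: [0-2 FREE][3-13 ALLOC][14-20 ALLOC][21-24 ALLOC][25-44 FREE]
free(d): d = 21 -> block [21-24 ALLOC]; mark free, coalesce with adjacent free neighbors -> [0-2 FREE][3-13 ALLOC][14-20 ALLOC][21-44 FREE]

Answer: [0-2 FREE][3-13 ALLOC][14-20 ALLOC][21-44 FREE]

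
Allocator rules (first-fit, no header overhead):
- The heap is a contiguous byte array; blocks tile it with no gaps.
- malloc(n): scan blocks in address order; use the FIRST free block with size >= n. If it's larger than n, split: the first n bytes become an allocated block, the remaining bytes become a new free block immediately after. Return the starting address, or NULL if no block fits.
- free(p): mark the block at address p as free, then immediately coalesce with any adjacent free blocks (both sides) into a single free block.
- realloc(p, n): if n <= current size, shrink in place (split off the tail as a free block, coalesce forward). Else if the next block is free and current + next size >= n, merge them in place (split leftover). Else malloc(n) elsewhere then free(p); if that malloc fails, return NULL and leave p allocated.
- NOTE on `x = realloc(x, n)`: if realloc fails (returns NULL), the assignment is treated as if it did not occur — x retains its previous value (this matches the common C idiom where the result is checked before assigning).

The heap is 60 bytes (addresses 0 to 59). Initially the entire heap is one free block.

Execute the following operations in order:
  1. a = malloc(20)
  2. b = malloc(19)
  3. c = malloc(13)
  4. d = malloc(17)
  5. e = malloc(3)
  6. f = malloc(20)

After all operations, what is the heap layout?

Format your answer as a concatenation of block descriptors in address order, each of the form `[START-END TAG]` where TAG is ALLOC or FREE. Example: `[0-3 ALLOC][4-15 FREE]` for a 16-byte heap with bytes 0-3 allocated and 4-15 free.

Op 1: a = malloc(20) -> a = 0; heap: [0-19 ALLOC][20-59 FREE]
Op 2: b = malloc(19) -> b = 20; heap: [0-19 ALLOC][20-38 ALLOC][39-59 FREE]
Op 3: c = malloc(13) -> c = 39; heap: [0-19 ALLOC][20-38 ALLOC][39-51 ALLOC][52-59 FREE]
Op 4: d = malloc(17) -> d = NULL; heap: [0-19 ALLOC][20-38 ALLOC][39-51 ALLOC][52-59 FREE]
Op 5: e = malloc(3) -> e = 52; heap: [0-19 ALLOC][20-38 ALLOC][39-51 ALLOC][52-54 ALLOC][55-59 FREE]
Op 6: f = malloc(20) -> f = NULL; heap: [0-19 ALLOC][20-38 ALLOC][39-51 ALLOC][52-54 ALLOC][55-59 FREE]

Answer: [0-19 ALLOC][20-38 ALLOC][39-51 ALLOC][52-54 ALLOC][55-59 FREE]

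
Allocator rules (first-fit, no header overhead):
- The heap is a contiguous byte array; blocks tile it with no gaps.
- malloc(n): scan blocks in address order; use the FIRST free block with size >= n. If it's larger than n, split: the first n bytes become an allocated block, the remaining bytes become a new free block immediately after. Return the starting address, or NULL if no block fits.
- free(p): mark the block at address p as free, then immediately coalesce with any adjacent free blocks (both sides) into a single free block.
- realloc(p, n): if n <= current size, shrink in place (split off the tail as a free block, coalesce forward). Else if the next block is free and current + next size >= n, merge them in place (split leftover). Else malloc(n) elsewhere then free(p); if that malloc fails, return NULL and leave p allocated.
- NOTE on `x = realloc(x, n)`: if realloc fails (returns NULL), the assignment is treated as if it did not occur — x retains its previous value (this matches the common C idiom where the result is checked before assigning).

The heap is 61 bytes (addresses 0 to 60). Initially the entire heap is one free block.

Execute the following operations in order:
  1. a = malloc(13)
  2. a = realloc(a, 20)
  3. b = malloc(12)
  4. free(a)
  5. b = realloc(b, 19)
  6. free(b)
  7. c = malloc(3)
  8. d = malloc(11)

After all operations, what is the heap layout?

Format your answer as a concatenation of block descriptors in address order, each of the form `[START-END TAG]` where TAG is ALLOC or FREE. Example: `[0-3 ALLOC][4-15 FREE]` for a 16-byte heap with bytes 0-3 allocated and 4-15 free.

Answer: [0-2 ALLOC][3-13 ALLOC][14-60 FREE]

Derivation:
Op 1: a = malloc(13) -> a = 0; heap: [0-12 ALLOC][13-60 FREE]
Op 2: a = realloc(a, 20) -> a = 0; heap: [0-19 ALLOC][20-60 FREE]
Op 3: b = malloc(12) -> b = 20; heap: [0-19 ALLOC][20-31 ALLOC][32-60 FREE]
Op 4: free(a) -> (freed a); heap: [0-19 FREE][20-31 ALLOC][32-60 FREE]
Op 5: b = realloc(b, 19) -> b = 20; heap: [0-19 FREE][20-38 ALLOC][39-60 FREE]
Op 6: free(b) -> (freed b); heap: [0-60 FREE]
Op 7: c = malloc(3) -> c = 0; heap: [0-2 ALLOC][3-60 FREE]
Op 8: d = malloc(11) -> d = 3; heap: [0-2 ALLOC][3-13 ALLOC][14-60 FREE]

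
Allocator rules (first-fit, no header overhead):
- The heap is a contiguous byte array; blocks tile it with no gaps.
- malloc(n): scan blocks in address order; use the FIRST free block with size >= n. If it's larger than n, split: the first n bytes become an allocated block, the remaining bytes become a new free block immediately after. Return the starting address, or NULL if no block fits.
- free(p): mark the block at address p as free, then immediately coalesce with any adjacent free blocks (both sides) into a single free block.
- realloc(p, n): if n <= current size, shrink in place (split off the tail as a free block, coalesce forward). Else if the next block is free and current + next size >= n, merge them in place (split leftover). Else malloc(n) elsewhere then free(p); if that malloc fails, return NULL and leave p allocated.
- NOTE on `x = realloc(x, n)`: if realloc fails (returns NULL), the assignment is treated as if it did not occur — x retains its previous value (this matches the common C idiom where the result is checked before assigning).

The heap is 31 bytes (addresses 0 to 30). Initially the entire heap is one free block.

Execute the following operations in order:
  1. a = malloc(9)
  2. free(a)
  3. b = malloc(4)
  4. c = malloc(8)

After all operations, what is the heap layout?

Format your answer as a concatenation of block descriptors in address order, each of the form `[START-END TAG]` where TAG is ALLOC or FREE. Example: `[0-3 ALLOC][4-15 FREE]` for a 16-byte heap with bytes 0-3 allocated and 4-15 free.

Answer: [0-3 ALLOC][4-11 ALLOC][12-30 FREE]

Derivation:
Op 1: a = malloc(9) -> a = 0; heap: [0-8 ALLOC][9-30 FREE]
Op 2: free(a) -> (freed a); heap: [0-30 FREE]
Op 3: b = malloc(4) -> b = 0; heap: [0-3 ALLOC][4-30 FREE]
Op 4: c = malloc(8) -> c = 4; heap: [0-3 ALLOC][4-11 ALLOC][12-30 FREE]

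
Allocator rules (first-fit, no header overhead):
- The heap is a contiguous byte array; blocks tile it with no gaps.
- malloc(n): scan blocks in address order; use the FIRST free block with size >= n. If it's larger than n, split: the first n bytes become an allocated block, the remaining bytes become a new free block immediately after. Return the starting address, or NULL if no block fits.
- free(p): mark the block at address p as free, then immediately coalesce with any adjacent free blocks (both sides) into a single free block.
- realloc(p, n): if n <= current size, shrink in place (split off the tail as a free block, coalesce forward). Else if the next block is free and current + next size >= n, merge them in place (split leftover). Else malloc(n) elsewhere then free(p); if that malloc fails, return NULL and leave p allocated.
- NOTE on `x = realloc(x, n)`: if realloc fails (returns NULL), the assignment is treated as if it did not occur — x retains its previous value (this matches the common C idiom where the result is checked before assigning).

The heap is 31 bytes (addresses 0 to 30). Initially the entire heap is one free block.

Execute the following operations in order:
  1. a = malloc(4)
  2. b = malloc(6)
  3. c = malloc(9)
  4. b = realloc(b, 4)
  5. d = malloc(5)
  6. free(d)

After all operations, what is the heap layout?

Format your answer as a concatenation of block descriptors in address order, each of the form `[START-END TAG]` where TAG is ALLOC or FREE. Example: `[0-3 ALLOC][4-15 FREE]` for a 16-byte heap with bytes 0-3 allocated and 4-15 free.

Op 1: a = malloc(4) -> a = 0; heap: [0-3 ALLOC][4-30 FREE]
Op 2: b = malloc(6) -> b = 4; heap: [0-3 ALLOC][4-9 ALLOC][10-30 FREE]
Op 3: c = malloc(9) -> c = 10; heap: [0-3 ALLOC][4-9 ALLOC][10-18 ALLOC][19-30 FREE]
Op 4: b = realloc(b, 4) -> b = 4; heap: [0-3 ALLOC][4-7 ALLOC][8-9 FREE][10-18 ALLOC][19-30 FREE]
Op 5: d = malloc(5) -> d = 19; heap: [0-3 ALLOC][4-7 ALLOC][8-9 FREE][10-18 ALLOC][19-23 ALLOC][24-30 FREE]
Op 6: free(d) -> (freed d); heap: [0-3 ALLOC][4-7 ALLOC][8-9 FREE][10-18 ALLOC][19-30 FREE]

Answer: [0-3 ALLOC][4-7 ALLOC][8-9 FREE][10-18 ALLOC][19-30 FREE]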